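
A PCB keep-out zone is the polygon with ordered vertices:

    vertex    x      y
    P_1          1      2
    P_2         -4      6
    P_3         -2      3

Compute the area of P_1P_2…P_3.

Apply the surveyor's formula: 2A = Σ (x_i·y_{i+1} − x_{i+1}·y_i), indices taken mod 3.
Σ = (14) + (0) + (-7) = 7
Area = |Σ|/2 = 3.5.

3.5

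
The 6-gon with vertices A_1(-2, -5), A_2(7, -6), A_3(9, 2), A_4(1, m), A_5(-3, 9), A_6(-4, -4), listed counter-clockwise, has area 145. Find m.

9

Write out the shoelace sum; only the two edges meeting at A_4 involve m:
2·Area = [(9·m − 1·2) + (1·9 − (-3)·m)] + 175
       = 12·m + 182 = 290
⇒ m = 9.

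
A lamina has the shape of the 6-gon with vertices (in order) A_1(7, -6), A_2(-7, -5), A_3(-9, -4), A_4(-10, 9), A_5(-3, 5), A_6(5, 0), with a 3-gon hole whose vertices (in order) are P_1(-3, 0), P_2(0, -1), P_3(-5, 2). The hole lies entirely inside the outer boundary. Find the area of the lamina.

144.5

Outer boundary:
A_1→A_2: (7)(-5) − (-7)(-6) = -77
A_2→A_3: (-7)(-4) − (-9)(-5) = -17
A_3→A_4: (-9)(9) − (-10)(-4) = -121
A_4→A_5: (-10)(5) − (-3)(9) = -23
A_5→A_6: (-3)(0) − (5)(5) = -25
A_6→A_1: (5)(-6) − (7)(0) = -30
Σ = -293
Area = |Σ|/2 = 146.5.
Hole:
Apply the surveyor's formula: 2A = Σ (x_i·y_{i+1} − x_{i+1}·y_i), indices taken mod 3.
Cross-terms: 3, -5, 6  ⇒  Σ = 4
Area = |Σ|/2 = 2.
Net area = 146.5 − 2 = 144.5.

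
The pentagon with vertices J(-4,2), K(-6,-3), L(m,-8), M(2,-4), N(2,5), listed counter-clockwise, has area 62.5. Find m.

The doubled signed area Σ (x_i y_{i+1} − x_{i+1} y_i) is linear in m.
With m=0 it equals 130; the coefficient of m is -1 (from the two edges through L).
So -1·m + 130 = 2·62.5 = 125 ⇒ m = 5.

5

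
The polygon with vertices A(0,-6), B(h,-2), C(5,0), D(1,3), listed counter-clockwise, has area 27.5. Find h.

6

The doubled signed area Σ (x_i y_{i+1} − x_{i+1} y_i) is linear in h.
With h=0 it equals 19; the coefficient of h is 6 (from the two edges through B).
So 6·h + 19 = 2·27.5 = 55 ⇒ h = 6.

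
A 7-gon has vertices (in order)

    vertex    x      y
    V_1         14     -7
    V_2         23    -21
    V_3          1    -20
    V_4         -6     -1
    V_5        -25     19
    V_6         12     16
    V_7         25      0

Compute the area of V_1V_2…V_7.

Σ = (-133) + (-439) + (-121) + (-139) + (-628) + (-400) + (-175) = -2035
Area = |Σ|/2 = 1017.5.

1017.5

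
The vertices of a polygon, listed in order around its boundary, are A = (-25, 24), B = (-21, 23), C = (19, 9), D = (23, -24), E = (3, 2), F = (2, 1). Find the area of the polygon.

585

A→B: (-25)(23) − (-21)(24) = -71
B→C: (-21)(9) − (19)(23) = -626
C→D: (19)(-24) − (23)(9) = -663
D→E: (23)(2) − (3)(-24) = 118
E→F: (3)(1) − (2)(2) = -1
F→A: (2)(24) − (-25)(1) = 73
Σ = -1170
Area = |Σ|/2 = 585.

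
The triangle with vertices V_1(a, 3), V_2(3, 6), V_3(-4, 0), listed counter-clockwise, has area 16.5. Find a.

5

Write out the shoelace sum; only the two edges meeting at V_1 involve a:
2·Area = [((-4)·3 − a·0) + (a·6 − 3·3)] + 24
       = 6·a + 3 = 33
⇒ a = 5.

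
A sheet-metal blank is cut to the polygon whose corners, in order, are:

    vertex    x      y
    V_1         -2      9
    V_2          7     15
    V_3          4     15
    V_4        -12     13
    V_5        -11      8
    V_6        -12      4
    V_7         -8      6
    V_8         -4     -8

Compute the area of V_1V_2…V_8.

Apply Gauss's area formula: 2A = Σ (x_i·y_{i+1} − x_{i+1}·y_i), indices taken mod 8.
Σ = (-93) + (45) + (232) + (47) + (52) + (-40) + (88) + (-52) = 279
Area = |Σ|/2 = 139.5.

139.5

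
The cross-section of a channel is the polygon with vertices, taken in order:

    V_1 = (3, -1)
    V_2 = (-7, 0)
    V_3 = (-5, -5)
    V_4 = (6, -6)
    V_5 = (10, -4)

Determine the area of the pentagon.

Apply the shoelace formula: 2A = Σ (x_i·y_{i+1} − x_{i+1}·y_i), indices taken mod 5.
Σ = (-7) + (35) + (60) + (36) + (2) = 126
Area = |Σ|/2 = 63.

63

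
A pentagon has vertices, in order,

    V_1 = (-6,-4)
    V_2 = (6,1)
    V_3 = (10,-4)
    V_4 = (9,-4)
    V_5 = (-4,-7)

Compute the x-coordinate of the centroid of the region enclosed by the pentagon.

151/75

Apply the surveyor's formula. First the cross-terms c_i = x_i·y_{i+1} − x_{i+1}·y_i:
  18, -34, -4, -79, -26  ⇒  2A = -125, A = -62.5.
Then Σ (x_i + x_{i+1})·c_i = -755, so x̄ = -755 / (6·(-62.5)) = 151/75.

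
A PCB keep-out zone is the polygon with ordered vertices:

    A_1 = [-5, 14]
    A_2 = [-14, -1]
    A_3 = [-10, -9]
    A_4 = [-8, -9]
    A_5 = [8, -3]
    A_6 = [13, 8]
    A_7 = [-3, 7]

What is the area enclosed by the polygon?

Σ = (201) + (116) + (18) + (96) + (103) + (115) + (-7) = 642
Area = |Σ|/2 = 321.

321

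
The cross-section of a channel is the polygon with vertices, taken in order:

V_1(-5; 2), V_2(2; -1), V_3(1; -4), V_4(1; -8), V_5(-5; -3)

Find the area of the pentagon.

39

Σ = (1) + (-7) + (-4) + (-43) + (-25) = -78
Area = |Σ|/2 = 39.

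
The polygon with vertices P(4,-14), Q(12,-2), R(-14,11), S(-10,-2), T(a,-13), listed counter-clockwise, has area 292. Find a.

0

Write out the shoelace sum; only the two edges meeting at T involve a:
2·Area = [((-10)·(-13) − a·(-2)) + (a·(-14) − 4·(-13))] + 402
       = -12·a + 584 = 584
⇒ a = 0.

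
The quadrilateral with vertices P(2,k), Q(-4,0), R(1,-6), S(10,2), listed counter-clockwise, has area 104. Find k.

The doubled signed area Σ (x_i y_{i+1} − x_{i+1} y_i) is linear in k.
With k=0 it equals 82; the coefficient of k is 14 (from the two edges through P).
So 14·k + 82 = 2·104 = 208 ⇒ k = 9.

9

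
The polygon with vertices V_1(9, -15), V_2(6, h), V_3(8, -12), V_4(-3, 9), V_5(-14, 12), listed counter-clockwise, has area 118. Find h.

The doubled signed area Σ (x_i y_{i+1} − x_{i+1} y_i) is linear in h.
With h=0 it equals 246; the coefficient of h is 1 (from the two edges through V_2).
So 1·h + 246 = 2·118 = 236 ⇒ h = -10.

-10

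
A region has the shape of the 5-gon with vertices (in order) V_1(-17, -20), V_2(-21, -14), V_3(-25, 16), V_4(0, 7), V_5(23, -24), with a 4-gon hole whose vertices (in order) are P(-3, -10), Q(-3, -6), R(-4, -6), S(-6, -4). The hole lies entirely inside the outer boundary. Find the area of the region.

1031

Outer boundary:
Σ = (-182) + (-686) + (-175) + (-161) + (-868) = -2072
Area = |Σ|/2 = 1036.
Hole:
Σ = (-12) + (-6) + (-20) + (48) = 10
Area = |Σ|/2 = 5.
Net area = 1036 − 5 = 1031.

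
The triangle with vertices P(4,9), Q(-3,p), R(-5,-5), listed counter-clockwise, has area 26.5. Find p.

Write out the shoelace sum; only the two edges meeting at Q involve p:
2·Area = [(4·p − (-3)·9) + ((-3)·(-5) − (-5)·p)] + -25
       = 9·p + 17 = 53
⇒ p = 4.

4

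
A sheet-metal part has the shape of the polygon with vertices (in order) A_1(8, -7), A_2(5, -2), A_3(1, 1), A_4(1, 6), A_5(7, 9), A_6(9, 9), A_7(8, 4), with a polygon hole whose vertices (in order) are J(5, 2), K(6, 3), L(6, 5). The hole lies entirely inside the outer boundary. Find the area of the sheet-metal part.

Outer boundary:
Apply Gauss's area formula: 2A = Σ (x_i·y_{i+1} − x_{i+1}·y_i), indices taken mod 7.
Σ = (19) + (7) + (5) + (-33) + (-18) + (-36) + (-88) = -144
Area = |Σ|/2 = 72.
Hole:
Apply the surveyor's formula: 2A = Σ (x_i·y_{i+1} − x_{i+1}·y_i), indices taken mod 3.
J→K: (5)(3) − (6)(2) = 3
K→L: (6)(5) − (6)(3) = 12
L→J: (6)(2) − (5)(5) = -13
Σ = 2
Area = |Σ|/2 = 1.
Net area = 72 − 1 = 71.

71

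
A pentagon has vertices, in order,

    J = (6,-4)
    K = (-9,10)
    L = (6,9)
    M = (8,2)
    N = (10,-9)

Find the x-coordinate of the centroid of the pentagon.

113/45

Apply Gauss's area formula. First the cross-terms c_i = x_i·y_{i+1} − x_{i+1}·y_i:
  24, -141, -60, -92, 14  ⇒  2A = -255, A = -127.5.
Then Σ (x_i + x_{i+1})·c_i = -1921, so x̄ = -1921 / (6·(-127.5)) = 113/45.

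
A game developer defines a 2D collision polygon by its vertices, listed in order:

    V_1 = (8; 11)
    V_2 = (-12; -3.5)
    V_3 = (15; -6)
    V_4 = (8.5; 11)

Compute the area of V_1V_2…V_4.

Apply the shoelace formula: 2A = Σ (x_i·y_{i+1} − x_{i+1}·y_i), indices taken mod 4.
Σ = (104) + (124.5) + (216) + (5.5) = 450
Area = |Σ|/2 = 225.

225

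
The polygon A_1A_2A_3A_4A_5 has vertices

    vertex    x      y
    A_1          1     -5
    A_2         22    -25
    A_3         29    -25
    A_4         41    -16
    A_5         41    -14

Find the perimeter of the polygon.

94

|A_1A_2| = √((21)² + (-20)²) = √841 = 29
|A_2A_3| = √((7)² + (0)²) = √49 = 7
|A_3A_4| = √((12)² + (9)²) = √225 = 15
|A_4A_5| = √((0)² + (2)²) = √4 = 2
|A_5A_1| = √((-40)² + (9)²) = √1681 = 41
Perimeter = 29 + 7 + 15 + 2 + 41 = 94.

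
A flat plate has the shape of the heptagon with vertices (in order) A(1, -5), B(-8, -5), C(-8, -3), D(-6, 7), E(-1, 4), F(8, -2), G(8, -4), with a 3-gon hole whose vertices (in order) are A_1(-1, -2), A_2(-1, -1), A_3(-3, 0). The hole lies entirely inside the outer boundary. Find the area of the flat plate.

116

Outer boundary:
Σ = (-45) + (-16) + (-74) + (-17) + (-30) + (-16) + (-36) = -234
Area = |Σ|/2 = 117.
Hole:
Apply Gauss's area formula: 2A = Σ (x_i·y_{i+1} − x_{i+1}·y_i), indices taken mod 3.
Cross-terms: -1, -3, 6  ⇒  Σ = 2
Area = |Σ|/2 = 1.
Net area = 117 − 1 = 116.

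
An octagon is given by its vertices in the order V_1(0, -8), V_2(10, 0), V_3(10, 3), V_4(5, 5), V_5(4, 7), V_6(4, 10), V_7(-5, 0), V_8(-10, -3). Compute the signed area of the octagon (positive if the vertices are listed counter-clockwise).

Apply Gauss's area formula: 2A = Σ (x_i·y_{i+1} − x_{i+1}·y_i), indices taken mod 8.
Σ = (80) + (30) + (35) + (15) + (12) + (50) + (15) + (80) = 317
Signed area = Σ/2 = 158.5 (positive ⇒ counter-clockwise traversal).

158.5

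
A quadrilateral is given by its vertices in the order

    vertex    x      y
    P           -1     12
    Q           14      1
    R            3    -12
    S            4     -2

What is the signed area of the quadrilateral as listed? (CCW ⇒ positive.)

-126

Apply Gauss's area formula: 2A = Σ (x_i·y_{i+1} − x_{i+1}·y_i), indices taken mod 4.
P→Q: (-1)(1) − (14)(12) = -169
Q→R: (14)(-12) − (3)(1) = -171
R→S: (3)(-2) − (4)(-12) = 42
S→P: (4)(12) − (-1)(-2) = 46
Σ = -252
Signed area = Σ/2 = -126 (negative ⇒ clockwise traversal).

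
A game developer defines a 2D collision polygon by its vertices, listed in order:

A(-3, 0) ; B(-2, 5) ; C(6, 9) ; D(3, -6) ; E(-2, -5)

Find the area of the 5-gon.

84

Apply the surveyor's formula: 2A = Σ (x_i·y_{i+1} − x_{i+1}·y_i), indices taken mod 5.
Σ = (-15) + (-48) + (-63) + (-27) + (-15) = -168
Area = |Σ|/2 = 84.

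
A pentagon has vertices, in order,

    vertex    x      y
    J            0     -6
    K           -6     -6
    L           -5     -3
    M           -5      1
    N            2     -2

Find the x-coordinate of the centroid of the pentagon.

Apply the shoelace formula. First the cross-terms c_i = x_i·y_{i+1} − x_{i+1}·y_i:
  -36, -12, -20, 8, -12  ⇒  2A = -72, A = -36.
Then Σ (x_i + x_{i+1})·c_i = 500, so x̄ = 500 / (6·(-36)) = -125/54.

-125/54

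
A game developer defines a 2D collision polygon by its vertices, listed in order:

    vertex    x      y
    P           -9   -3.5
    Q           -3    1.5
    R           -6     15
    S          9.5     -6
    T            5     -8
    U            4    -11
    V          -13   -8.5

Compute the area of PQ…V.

221.75

Apply the shoelace (surveyor's) formula: 2A = Σ (x_i·y_{i+1} − x_{i+1}·y_i), indices taken mod 7.
Σ = (-24) + (-36) + (-106.5) + (-46) + (-23) + (-177) + (-31) = -443.5
Area = |Σ|/2 = 221.75.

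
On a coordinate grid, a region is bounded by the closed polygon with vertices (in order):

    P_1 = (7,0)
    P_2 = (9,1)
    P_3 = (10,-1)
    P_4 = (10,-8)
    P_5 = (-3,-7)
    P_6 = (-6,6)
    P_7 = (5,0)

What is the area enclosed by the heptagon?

Cross-terms: 7, -19, -70, -94, -60, -30, 0  ⇒  Σ = -266
Area = |Σ|/2 = 133.

133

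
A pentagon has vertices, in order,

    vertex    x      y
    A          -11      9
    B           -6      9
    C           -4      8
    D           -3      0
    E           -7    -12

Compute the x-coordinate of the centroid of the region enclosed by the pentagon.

-1289/192

Apply the shoelace (surveyor's) formula. First the cross-terms c_i = x_i·y_{i+1} − x_{i+1}·y_i:
  -45, -12, 24, 36, -195  ⇒  2A = -192, A = -96.
Then Σ (x_i + x_{i+1})·c_i = 3867, so x̄ = 3867 / (6·(-96)) = -1289/192.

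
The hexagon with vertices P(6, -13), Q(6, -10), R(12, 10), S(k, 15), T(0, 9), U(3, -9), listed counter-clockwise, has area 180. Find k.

6

Write out the shoelace sum; only the two edges meeting at S involve k:
2·Area = [(12·15 − k·10) + (k·9 − 0·15)] + 186
       = -1·k + 366 = 360
⇒ k = 6.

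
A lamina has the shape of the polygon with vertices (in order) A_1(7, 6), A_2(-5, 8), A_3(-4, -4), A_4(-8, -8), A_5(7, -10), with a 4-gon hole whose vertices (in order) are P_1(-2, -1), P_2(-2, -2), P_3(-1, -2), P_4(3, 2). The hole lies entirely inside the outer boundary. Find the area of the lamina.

Outer boundary:
Apply Gauss's area formula: 2A = Σ (x_i·y_{i+1} − x_{i+1}·y_i), indices taken mod 5.
Cross-terms: 86, 52, 0, 136, 112  ⇒  Σ = 386
Area = |Σ|/2 = 193.
Hole:
Σ = (2) + (2) + (4) + (1) = 9
Area = |Σ|/2 = 4.5.
Net area = 193 − 4.5 = 188.5.

188.5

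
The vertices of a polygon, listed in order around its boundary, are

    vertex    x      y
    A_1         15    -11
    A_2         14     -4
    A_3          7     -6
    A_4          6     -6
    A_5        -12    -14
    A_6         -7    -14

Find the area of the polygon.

Cross-terms: 94, -56, -6, -156, 70, 287  ⇒  Σ = 233
Area = |Σ|/2 = 116.5.

116.5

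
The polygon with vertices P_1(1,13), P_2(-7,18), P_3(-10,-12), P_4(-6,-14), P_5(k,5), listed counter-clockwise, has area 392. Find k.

14

The doubled signed area Σ (x_i y_{i+1} − x_{i+1} y_i) is linear in k.
With k=0 it equals 406; the coefficient of k is 27 (from the two edges through P_5).
So 27·k + 406 = 2·392 = 784 ⇒ k = 14.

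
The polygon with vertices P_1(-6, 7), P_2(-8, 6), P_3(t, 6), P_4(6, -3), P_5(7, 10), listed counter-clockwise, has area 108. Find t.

The doubled signed area Σ (x_i y_{i+1} − x_{i+1} y_i) is linear in t.
With t=0 it equals 126; the coefficient of t is -9 (from the two edges through P_3).
So -9·t + 126 = 2·108 = 216 ⇒ t = -10.

-10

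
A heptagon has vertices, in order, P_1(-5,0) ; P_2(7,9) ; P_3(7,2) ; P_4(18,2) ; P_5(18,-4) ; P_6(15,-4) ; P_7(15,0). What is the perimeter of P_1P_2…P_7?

|P_1P_2| = √((12)² + (9)²) = √225 = 15
|P_2P_3| = √((0)² + (-7)²) = √49 = 7
|P_3P_4| = √((11)² + (0)²) = √121 = 11
|P_4P_5| = √((0)² + (-6)²) = √36 = 6
|P_5P_6| = √((-3)² + (0)²) = √9 = 3
|P_6P_7| = √((0)² + (4)²) = √16 = 4
|P_7P_1| = √((-20)² + (0)²) = √400 = 20
Perimeter = 15 + 7 + 11 + 6 + 3 + 4 + 20 = 66.

66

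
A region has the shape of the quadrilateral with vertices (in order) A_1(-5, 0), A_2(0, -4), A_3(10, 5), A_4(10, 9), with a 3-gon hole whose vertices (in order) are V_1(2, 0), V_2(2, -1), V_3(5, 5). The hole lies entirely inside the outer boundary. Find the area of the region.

71

Outer boundary:
Cross-terms: 20, 40, 40, 45  ⇒  Σ = 145
Area = |Σ|/2 = 72.5.
Hole:
Apply Gauss's area formula: 2A = Σ (x_i·y_{i+1} − x_{i+1}·y_i), indices taken mod 3.
Σ = (-2) + (15) + (-10) = 3
Area = |Σ|/2 = 1.5.
Net area = 72.5 − 1.5 = 71.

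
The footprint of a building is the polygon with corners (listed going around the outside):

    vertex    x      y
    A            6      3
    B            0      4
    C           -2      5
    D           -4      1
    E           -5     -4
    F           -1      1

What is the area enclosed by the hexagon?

26.5

Apply the shoelace formula: 2A = Σ (x_i·y_{i+1} − x_{i+1}·y_i), indices taken mod 6.
Σ = (24) + (8) + (18) + (21) + (-9) + (-9) = 53
Area = |Σ|/2 = 26.5.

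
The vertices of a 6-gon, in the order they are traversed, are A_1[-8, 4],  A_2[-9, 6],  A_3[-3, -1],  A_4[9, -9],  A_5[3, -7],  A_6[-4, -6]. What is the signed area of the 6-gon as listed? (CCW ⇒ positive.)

Apply Gauss's area formula: 2A = Σ (x_i·y_{i+1} − x_{i+1}·y_i), indices taken mod 6.
Σ = (-12) + (27) + (36) + (-36) + (-46) + (-64) = -95
Signed area = Σ/2 = -47.5 (negative ⇒ clockwise traversal).

-47.5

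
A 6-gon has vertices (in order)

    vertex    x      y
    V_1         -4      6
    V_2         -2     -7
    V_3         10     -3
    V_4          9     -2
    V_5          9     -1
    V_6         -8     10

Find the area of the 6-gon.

103

Σ = (40) + (76) + (7) + (9) + (82) + (-8) = 206
Area = |Σ|/2 = 103.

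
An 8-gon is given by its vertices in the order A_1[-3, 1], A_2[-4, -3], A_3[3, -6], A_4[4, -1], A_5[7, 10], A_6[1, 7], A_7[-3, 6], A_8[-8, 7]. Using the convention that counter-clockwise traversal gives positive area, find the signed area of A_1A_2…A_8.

110

Apply the shoelace formula: 2A = Σ (x_i·y_{i+1} − x_{i+1}·y_i), indices taken mod 8.
Σ = (13) + (33) + (21) + (47) + (39) + (27) + (27) + (13) = 220
Signed area = Σ/2 = 110 (positive ⇒ counter-clockwise traversal).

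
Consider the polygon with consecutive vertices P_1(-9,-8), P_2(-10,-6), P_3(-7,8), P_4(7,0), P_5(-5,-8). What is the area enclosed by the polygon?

146

P_1→P_2: (-9)(-6) − (-10)(-8) = -26
P_2→P_3: (-10)(8) − (-7)(-6) = -122
P_3→P_4: (-7)(0) − (7)(8) = -56
P_4→P_5: (7)(-8) − (-5)(0) = -56
P_5→P_1: (-5)(-8) − (-9)(-8) = -32
Σ = -292
Area = |Σ|/2 = 146.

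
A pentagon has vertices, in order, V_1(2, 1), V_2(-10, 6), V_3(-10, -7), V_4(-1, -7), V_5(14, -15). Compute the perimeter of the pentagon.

|V_1V_2| = √((-12)² + (5)²) = √169 = 13
|V_2V_3| = √((0)² + (-13)²) = √169 = 13
|V_3V_4| = √((9)² + (0)²) = √81 = 9
|V_4V_5| = √((15)² + (-8)²) = √289 = 17
|V_5V_1| = √((-12)² + (16)²) = √400 = 20
Perimeter = 13 + 13 + 9 + 17 + 20 = 72.

72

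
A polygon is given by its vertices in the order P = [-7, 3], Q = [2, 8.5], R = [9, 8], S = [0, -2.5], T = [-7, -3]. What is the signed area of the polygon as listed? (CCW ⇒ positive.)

Σ = (-65.5) + (-60.5) + (-22.5) + (-17.5) + (-42) = -208
Signed area = Σ/2 = -104 (negative ⇒ clockwise traversal).

-104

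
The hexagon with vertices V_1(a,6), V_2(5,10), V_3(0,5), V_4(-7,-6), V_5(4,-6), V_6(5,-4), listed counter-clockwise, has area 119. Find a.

Write out the shoelace sum; only the two edges meeting at V_1 involve a:
2·Area = [(5·6 − a·(-4)) + (a·10 − 5·6)] + 140
       = 14·a + 140 = 238
⇒ a = 7.

7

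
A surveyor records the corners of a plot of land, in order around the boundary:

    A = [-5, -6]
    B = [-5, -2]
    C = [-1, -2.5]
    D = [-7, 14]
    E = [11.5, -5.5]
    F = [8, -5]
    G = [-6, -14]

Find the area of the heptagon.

Apply Gauss's area formula: 2A = Σ (x_i·y_{i+1} − x_{i+1}·y_i), indices taken mod 7.
Cross-terms: -20, 10.5, -31.5, -122.5, -13.5, -142, -34  ⇒  Σ = -353
Area = |Σ|/2 = 176.5.

176.5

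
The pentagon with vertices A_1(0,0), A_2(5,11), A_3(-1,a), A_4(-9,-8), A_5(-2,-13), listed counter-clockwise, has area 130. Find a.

The doubled signed area Σ (x_i y_{i+1} − x_{i+1} y_i) is linear in a.
With a=0 it equals 120; the coefficient of a is 14 (from the two edges through A_3).
So 14·a + 120 = 2·130 = 260 ⇒ a = 10.

10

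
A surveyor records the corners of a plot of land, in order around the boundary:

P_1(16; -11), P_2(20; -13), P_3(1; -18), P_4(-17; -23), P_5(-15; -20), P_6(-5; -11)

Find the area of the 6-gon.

186.5

Apply the shoelace (surveyor's) formula: 2A = Σ (x_i·y_{i+1} − x_{i+1}·y_i), indices taken mod 6.
Σ = (12) + (-347) + (-329) + (-5) + (65) + (231) = -373
Area = |Σ|/2 = 186.5.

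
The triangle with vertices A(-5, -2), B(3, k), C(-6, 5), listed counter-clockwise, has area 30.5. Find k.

The doubled signed area Σ (x_i y_{i+1} − x_{i+1} y_i) is linear in k.
With k=0 it equals 58; the coefficient of k is 1 (from the two edges through B).
So 1·k + 58 = 2·30.5 = 61 ⇒ k = 3.

3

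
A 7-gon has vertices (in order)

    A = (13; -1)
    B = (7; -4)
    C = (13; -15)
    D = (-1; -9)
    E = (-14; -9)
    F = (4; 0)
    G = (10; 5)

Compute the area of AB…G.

Apply Gauss's area formula: 2A = Σ (x_i·y_{i+1} − x_{i+1}·y_i), indices taken mod 7.
Cross-terms: -45, -53, -132, -117, 36, 20, -75  ⇒  Σ = -366
Area = |Σ|/2 = 183.

183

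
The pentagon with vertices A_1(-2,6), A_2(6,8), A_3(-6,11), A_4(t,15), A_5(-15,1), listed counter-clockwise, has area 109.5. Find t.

The doubled signed area Σ (x_i y_{i+1} − x_{i+1} y_i) is linear in t.
With t=0 it equals 109; the coefficient of t is -10 (from the two edges through A_4).
So -10·t + 109 = 2·109.5 = 219 ⇒ t = -11.

-11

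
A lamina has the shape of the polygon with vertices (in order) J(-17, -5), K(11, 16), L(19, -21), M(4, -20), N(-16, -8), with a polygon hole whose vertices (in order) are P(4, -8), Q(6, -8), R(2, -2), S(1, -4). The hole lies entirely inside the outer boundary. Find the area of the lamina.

Outer boundary:
Apply the shoelace (surveyor's) formula: 2A = Σ (x_i·y_{i+1} − x_{i+1}·y_i), indices taken mod 5.
J→K: (-17)(16) − (11)(-5) = -217
K→L: (11)(-21) − (19)(16) = -535
L→M: (19)(-20) − (4)(-21) = -296
M→N: (4)(-8) − (-16)(-20) = -352
N→J: (-16)(-5) − (-17)(-8) = -56
Σ = -1456
Area = |Σ|/2 = 728.
Hole:
Cross-terms: 16, 4, -6, 8  ⇒  Σ = 22
Area = |Σ|/2 = 11.
Net area = 728 − 11 = 717.

717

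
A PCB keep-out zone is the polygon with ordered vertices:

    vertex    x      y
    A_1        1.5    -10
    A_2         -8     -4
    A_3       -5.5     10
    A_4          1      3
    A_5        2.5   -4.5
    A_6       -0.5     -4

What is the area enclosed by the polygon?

Apply the surveyor's formula: 2A = Σ (x_i·y_{i+1} − x_{i+1}·y_i), indices taken mod 6.
Σ = (-86) + (-102) + (-26.5) + (-12) + (-12.25) + (11) = -227.75
Area = |Σ|/2 = 113.875.

113.875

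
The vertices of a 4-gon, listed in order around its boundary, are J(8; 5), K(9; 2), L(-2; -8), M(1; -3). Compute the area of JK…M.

Σ = (-29) + (-68) + (14) + (29) = -54
Area = |Σ|/2 = 27.

27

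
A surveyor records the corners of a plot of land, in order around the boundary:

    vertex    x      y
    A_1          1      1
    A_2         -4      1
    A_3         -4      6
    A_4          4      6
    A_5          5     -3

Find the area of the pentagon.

48.5

Apply Gauss's area formula: 2A = Σ (x_i·y_{i+1} − x_{i+1}·y_i), indices taken mod 5.
A_1→A_2: (1)(1) − (-4)(1) = 5
A_2→A_3: (-4)(6) − (-4)(1) = -20
A_3→A_4: (-4)(6) − (4)(6) = -48
A_4→A_5: (4)(-3) − (5)(6) = -42
A_5→A_1: (5)(1) − (1)(-3) = 8
Σ = -97
Area = |Σ|/2 = 48.5.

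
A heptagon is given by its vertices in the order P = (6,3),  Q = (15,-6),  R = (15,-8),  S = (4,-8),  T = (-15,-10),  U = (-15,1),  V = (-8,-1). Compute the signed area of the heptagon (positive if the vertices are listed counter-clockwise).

-259.5

Apply the shoelace formula: 2A = Σ (x_i·y_{i+1} − x_{i+1}·y_i), indices taken mod 7.
Σ = (-81) + (-30) + (-88) + (-160) + (-165) + (23) + (-18) = -519
Signed area = Σ/2 = -259.5 (negative ⇒ clockwise traversal).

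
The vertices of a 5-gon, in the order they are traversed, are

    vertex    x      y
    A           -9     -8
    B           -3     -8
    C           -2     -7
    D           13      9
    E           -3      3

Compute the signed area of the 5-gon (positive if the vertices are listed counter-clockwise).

121.5

Apply the surveyor's formula: 2A = Σ (x_i·y_{i+1} − x_{i+1}·y_i), indices taken mod 5.
Σ = (48) + (5) + (73) + (66) + (51) = 243
Signed area = Σ/2 = 121.5 (positive ⇒ counter-clockwise traversal).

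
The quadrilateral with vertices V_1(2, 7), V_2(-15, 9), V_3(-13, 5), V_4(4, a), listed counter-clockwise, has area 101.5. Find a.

The doubled signed area Σ (x_i y_{i+1} − x_{i+1} y_i) is linear in a.
With a=0 it equals 173; the coefficient of a is -15 (from the two edges through V_4).
So -15·a + 173 = 2·101.5 = 203 ⇒ a = -2.

-2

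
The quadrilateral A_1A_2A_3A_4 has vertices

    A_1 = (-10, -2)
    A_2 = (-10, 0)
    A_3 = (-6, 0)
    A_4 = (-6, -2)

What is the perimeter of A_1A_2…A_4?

12

|A_1A_2| = √((0)² + (2)²) = √4 = 2
|A_2A_3| = √((4)² + (0)²) = √16 = 4
|A_3A_4| = √((0)² + (-2)²) = √4 = 2
|A_4A_1| = √((-4)² + (0)²) = √16 = 4
Perimeter = 2 + 4 + 2 + 4 = 12.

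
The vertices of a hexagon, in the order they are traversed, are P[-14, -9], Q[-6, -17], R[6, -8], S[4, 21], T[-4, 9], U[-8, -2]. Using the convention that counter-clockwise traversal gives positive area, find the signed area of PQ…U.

Apply the surveyor's formula: 2A = Σ (x_i·y_{i+1} − x_{i+1}·y_i), indices taken mod 6.
Σ = (184) + (150) + (158) + (120) + (80) + (44) = 736
Signed area = Σ/2 = 368 (positive ⇒ counter-clockwise traversal).

368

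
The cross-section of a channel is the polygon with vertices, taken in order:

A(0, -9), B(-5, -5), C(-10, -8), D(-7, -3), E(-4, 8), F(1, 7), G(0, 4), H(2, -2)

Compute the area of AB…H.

103.5

Cross-terms: -45, -10, -26, -68, -36, 4, -8, -18  ⇒  Σ = -207
Area = |Σ|/2 = 103.5.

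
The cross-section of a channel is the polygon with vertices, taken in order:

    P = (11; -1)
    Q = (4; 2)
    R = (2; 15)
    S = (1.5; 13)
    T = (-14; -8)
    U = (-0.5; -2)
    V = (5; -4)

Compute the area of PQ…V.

Σ = (26) + (56) + (3.5) + (170) + (24) + (12) + (39) = 330.5
Area = |Σ|/2 = 165.25.

165.25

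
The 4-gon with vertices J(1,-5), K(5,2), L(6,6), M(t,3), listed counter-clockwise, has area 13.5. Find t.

The doubled signed area Σ (x_i y_{i+1} − x_{i+1} y_i) is linear in t.
With t=0 it equals 60; the coefficient of t is -11 (from the two edges through M).
So -11·t + 60 = 2·13.5 = 27 ⇒ t = 3.

3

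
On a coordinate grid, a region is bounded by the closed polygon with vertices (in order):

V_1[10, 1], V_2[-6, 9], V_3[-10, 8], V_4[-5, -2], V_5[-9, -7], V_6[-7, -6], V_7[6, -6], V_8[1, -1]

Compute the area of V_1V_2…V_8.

154.5

Apply Gauss's area formula: 2A = Σ (x_i·y_{i+1} − x_{i+1}·y_i), indices taken mod 8.
V_1→V_2: (10)(9) − (-6)(1) = 96
V_2→V_3: (-6)(8) − (-10)(9) = 42
V_3→V_4: (-10)(-2) − (-5)(8) = 60
V_4→V_5: (-5)(-7) − (-9)(-2) = 17
V_5→V_6: (-9)(-6) − (-7)(-7) = 5
V_6→V_7: (-7)(-6) − (6)(-6) = 78
V_7→V_8: (6)(-1) − (1)(-6) = 0
V_8→V_1: (1)(1) − (10)(-1) = 11
Σ = 309
Area = |Σ|/2 = 154.5.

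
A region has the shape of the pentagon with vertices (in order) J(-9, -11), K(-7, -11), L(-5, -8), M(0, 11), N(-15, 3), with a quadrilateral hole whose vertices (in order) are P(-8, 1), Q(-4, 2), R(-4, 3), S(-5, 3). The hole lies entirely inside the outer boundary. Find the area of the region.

Outer boundary:
Apply the surveyor's formula: 2A = Σ (x_i·y_{i+1} − x_{i+1}·y_i), indices taken mod 5.
Σ = (22) + (1) + (-55) + (165) + (192) = 325
Area = |Σ|/2 = 162.5.
Hole:
Σ = (-12) + (-4) + (3) + (19) = 6
Area = |Σ|/2 = 3.
Net area = 162.5 − 3 = 159.5.

159.5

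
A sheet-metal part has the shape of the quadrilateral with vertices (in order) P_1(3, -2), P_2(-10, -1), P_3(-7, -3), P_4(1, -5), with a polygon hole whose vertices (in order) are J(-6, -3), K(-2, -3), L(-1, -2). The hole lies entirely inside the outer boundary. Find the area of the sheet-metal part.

Outer boundary:
Apply the shoelace formula: 2A = Σ (x_i·y_{i+1} − x_{i+1}·y_i), indices taken mod 4.
Cross-terms: -23, 23, 38, 13  ⇒  Σ = 51
Area = |Σ|/2 = 25.5.
Hole:
J→K: (-6)(-3) − (-2)(-3) = 12
K→L: (-2)(-2) − (-1)(-3) = 1
L→J: (-1)(-3) − (-6)(-2) = -9
Σ = 4
Area = |Σ|/2 = 2.
Net area = 25.5 − 2 = 23.5.

23.5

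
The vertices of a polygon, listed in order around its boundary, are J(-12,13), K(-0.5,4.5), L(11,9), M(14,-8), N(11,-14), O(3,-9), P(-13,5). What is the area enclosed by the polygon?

Apply the shoelace (surveyor's) formula: 2A = Σ (x_i·y_{i+1} − x_{i+1}·y_i), indices taken mod 7.
J→K: (-12)(4.5) − (-0.5)(13) = -47.5
K→L: (-0.5)(9) − (11)(4.5) = -54
L→M: (11)(-8) − (14)(9) = -214
M→N: (14)(-14) − (11)(-8) = -108
N→O: (11)(-9) − (3)(-14) = -57
O→P: (3)(5) − (-13)(-9) = -102
P→J: (-13)(13) − (-12)(5) = -109
Σ = -691.5
Area = |Σ|/2 = 345.75.

345.75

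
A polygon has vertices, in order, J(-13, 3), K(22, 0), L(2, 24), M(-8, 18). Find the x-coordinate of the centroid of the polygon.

7/3

Apply the shoelace (surveyor's) formula. First the cross-terms c_i = x_i·y_{i+1} − x_{i+1}·y_i:
  -66, 528, 228, 210  ⇒  2A = 900, A = 450.
Then Σ (x_i + x_{i+1})·c_i = 6300, so x̄ = 6300 / (6·450) = 7/3.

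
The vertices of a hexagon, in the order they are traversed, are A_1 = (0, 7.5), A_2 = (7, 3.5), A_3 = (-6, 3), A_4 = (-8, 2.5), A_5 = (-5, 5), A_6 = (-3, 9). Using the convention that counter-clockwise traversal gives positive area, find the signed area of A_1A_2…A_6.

Σ = (-52.5) + (42) + (9) + (-27.5) + (-30) + (-22.5) = -81.5
Signed area = Σ/2 = -40.75 (negative ⇒ clockwise traversal).

-40.75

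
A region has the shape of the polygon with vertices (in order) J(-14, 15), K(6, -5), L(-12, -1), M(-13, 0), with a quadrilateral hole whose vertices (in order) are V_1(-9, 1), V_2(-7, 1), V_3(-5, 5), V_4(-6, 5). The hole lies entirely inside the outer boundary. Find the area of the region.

141

Outer boundary:
Apply Gauss's area formula: 2A = Σ (x_i·y_{i+1} − x_{i+1}·y_i), indices taken mod 4.
J→K: (-14)(-5) − (6)(15) = -20
K→L: (6)(-1) − (-12)(-5) = -66
L→M: (-12)(0) − (-13)(-1) = -13
M→J: (-13)(15) − (-14)(0) = -195
Σ = -294
Area = |Σ|/2 = 147.
Hole:
Apply Gauss's area formula: 2A = Σ (x_i·y_{i+1} − x_{i+1}·y_i), indices taken mod 4.
Cross-terms: -2, -30, 5, 39  ⇒  Σ = 12
Area = |Σ|/2 = 6.
Net area = 147 − 6 = 141.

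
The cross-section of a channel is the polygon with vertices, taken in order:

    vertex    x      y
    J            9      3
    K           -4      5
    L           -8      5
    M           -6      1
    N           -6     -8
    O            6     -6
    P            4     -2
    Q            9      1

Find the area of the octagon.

Apply the shoelace (surveyor's) formula: 2A = Σ (x_i·y_{i+1} − x_{i+1}·y_i), indices taken mod 8.
Σ = (57) + (20) + (22) + (54) + (84) + (12) + (22) + (18) = 289
Area = |Σ|/2 = 144.5.

144.5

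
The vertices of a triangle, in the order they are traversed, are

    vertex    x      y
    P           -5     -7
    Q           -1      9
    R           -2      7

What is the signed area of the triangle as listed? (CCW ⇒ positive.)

4

Apply Gauss's area formula: 2A = Σ (x_i·y_{i+1} − x_{i+1}·y_i), indices taken mod 3.
Cross-terms: -52, 11, 49  ⇒  Σ = 8
Signed area = Σ/2 = 4 (positive ⇒ counter-clockwise traversal).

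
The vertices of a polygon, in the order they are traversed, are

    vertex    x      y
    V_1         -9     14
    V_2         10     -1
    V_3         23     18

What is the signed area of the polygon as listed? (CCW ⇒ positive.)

Apply the shoelace formula: 2A = Σ (x_i·y_{i+1} − x_{i+1}·y_i), indices taken mod 3.
Σ = (-131) + (203) + (484) = 556
Signed area = Σ/2 = 278 (positive ⇒ counter-clockwise traversal).

278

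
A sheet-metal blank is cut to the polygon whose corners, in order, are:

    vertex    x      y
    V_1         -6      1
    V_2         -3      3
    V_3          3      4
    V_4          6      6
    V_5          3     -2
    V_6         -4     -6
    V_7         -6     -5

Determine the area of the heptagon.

Apply the shoelace (surveyor's) formula: 2A = Σ (x_i·y_{i+1} − x_{i+1}·y_i), indices taken mod 7.
V_1→V_2: (-6)(3) − (-3)(1) = -15
V_2→V_3: (-3)(4) − (3)(3) = -21
V_3→V_4: (3)(6) − (6)(4) = -6
V_4→V_5: (6)(-2) − (3)(6) = -30
V_5→V_6: (3)(-6) − (-4)(-2) = -26
V_6→V_7: (-4)(-5) − (-6)(-6) = -16
V_7→V_1: (-6)(1) − (-6)(-5) = -36
Σ = -150
Area = |Σ|/2 = 75.

75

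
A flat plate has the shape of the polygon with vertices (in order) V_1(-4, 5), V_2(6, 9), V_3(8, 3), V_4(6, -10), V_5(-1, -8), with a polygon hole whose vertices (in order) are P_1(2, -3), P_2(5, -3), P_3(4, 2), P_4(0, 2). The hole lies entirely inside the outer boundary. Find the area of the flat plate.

139

Outer boundary:
V_1→V_2: (-4)(9) − (6)(5) = -66
V_2→V_3: (6)(3) − (8)(9) = -54
V_3→V_4: (8)(-10) − (6)(3) = -98
V_4→V_5: (6)(-8) − (-1)(-10) = -58
V_5→V_1: (-1)(5) − (-4)(-8) = -37
Σ = -313
Area = |Σ|/2 = 156.5.
Hole:
Σ = (9) + (22) + (8) + (-4) = 35
Area = |Σ|/2 = 17.5.
Net area = 156.5 − 17.5 = 139.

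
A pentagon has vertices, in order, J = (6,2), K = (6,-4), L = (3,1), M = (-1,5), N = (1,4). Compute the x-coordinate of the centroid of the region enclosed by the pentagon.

392/99

Apply the shoelace (surveyor's) formula. First the cross-terms c_i = x_i·y_{i+1} − x_{i+1}·y_i:
  -36, 18, 16, -9, -22  ⇒  2A = -33, A = -16.5.
Then Σ (x_i + x_{i+1})·c_i = -392, so x̄ = -392 / (6·(-16.5)) = 392/99.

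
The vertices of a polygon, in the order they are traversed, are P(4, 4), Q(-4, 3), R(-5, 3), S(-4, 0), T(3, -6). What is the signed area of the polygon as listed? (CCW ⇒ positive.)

51.5

P→Q: (4)(3) − (-4)(4) = 28
Q→R: (-4)(3) − (-5)(3) = 3
R→S: (-5)(0) − (-4)(3) = 12
S→T: (-4)(-6) − (3)(0) = 24
T→P: (3)(4) − (4)(-6) = 36
Σ = 103
Signed area = Σ/2 = 51.5 (positive ⇒ counter-clockwise traversal).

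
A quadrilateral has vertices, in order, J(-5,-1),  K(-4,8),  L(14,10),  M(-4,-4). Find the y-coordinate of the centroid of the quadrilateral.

85/19

Apply Gauss's area formula. First the cross-terms c_i = x_i·y_{i+1} − x_{i+1}·y_i:
  -44, -152, -16, -16  ⇒  2A = -228, A = -114.
Then Σ (y_i + y_{i+1})·c_i = -3060, so ȳ = -3060 / (6·(-114)) = 85/19.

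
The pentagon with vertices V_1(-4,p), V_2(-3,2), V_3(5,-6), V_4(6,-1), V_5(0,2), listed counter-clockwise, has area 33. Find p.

Write out the shoelace sum; only the two edges meeting at V_1 involve p:
2·Area = [(0·p − (-4)·2) + ((-4)·2 − (-3)·p)] + 51
       = 3·p + 51 = 66
⇒ p = 5.

5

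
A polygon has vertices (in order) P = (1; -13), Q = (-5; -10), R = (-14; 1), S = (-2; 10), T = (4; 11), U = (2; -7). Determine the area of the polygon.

244.5

Σ = (-75) + (-145) + (-138) + (-62) + (-50) + (-19) = -489
Area = |Σ|/2 = 244.5.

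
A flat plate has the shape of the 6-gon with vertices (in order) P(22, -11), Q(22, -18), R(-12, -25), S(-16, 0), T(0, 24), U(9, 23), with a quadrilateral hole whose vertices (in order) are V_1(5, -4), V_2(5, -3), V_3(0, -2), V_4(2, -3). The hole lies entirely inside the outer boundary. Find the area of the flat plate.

Outer boundary:
Apply the shoelace (surveyor's) formula: 2A = Σ (x_i·y_{i+1} − x_{i+1}·y_i), indices taken mod 6.
Cross-terms: -154, -766, -400, -384, -216, -605  ⇒  Σ = -2525
Area = |Σ|/2 = 1262.5.
Hole:
V_1→V_2: (5)(-3) − (5)(-4) = 5
V_2→V_3: (5)(-2) − (0)(-3) = -10
V_3→V_4: (0)(-3) − (2)(-2) = 4
V_4→V_1: (2)(-4) − (5)(-3) = 7
Σ = 6
Area = |Σ|/2 = 3.
Net area = 1262.5 − 3 = 1259.5.

1259.5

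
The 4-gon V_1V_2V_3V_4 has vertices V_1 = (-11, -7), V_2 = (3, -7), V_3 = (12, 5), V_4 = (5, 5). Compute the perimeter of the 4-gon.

|V_1V_2| = √((14)² + (0)²) = √196 = 14
|V_2V_3| = √((9)² + (12)²) = √225 = 15
|V_3V_4| = √((-7)² + (0)²) = √49 = 7
|V_4V_1| = √((-16)² + (-12)²) = √400 = 20
Perimeter = 14 + 15 + 7 + 20 = 56.

56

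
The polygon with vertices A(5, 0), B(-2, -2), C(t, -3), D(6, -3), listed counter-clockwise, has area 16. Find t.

The doubled signed area Σ (x_i y_{i+1} − x_{i+1} y_i) is linear in t.
With t=0 it equals 29; the coefficient of t is -1 (from the two edges through C).
So -1·t + 29 = 2·16 = 32 ⇒ t = -3.

-3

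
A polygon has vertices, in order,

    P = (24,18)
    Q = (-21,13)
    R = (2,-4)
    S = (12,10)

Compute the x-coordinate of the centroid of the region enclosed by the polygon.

4/9

Apply the shoelace (surveyor's) formula. First the cross-terms c_i = x_i·y_{i+1} − x_{i+1}·y_i:
  690, 58, 68, -24  ⇒  2A = 792, A = 396.
Then Σ (x_i + x_{i+1})·c_i = 1056, so x̄ = 1056 / (6·396) = 4/9.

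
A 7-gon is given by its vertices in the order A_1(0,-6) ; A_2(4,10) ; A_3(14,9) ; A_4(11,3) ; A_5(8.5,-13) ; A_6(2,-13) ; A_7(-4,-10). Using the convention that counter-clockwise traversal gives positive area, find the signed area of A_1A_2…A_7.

Cross-terms: 24, -104, -57, -168.5, -84.5, -72, 24  ⇒  Σ = -438
Signed area = Σ/2 = -219 (negative ⇒ clockwise traversal).

-219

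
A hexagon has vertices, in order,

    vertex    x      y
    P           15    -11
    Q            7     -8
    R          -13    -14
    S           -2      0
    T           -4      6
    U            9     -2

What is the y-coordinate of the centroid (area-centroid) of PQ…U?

-5.245

Apply Gauss's area formula. First the cross-terms c_i = x_i·y_{i+1} − x_{i+1}·y_i:
  -43, -202, -28, -12, -46, -69  ⇒  2A = -400, A = -200.
Then Σ (y_i + y_{i+1})·c_i = 6294, so ȳ = 6294 / (6·(-200)) = -5.245.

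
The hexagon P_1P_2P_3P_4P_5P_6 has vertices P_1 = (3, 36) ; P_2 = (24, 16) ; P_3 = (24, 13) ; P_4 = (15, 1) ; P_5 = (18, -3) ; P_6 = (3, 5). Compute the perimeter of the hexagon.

|P_1P_2| = √((21)² + (-20)²) = √841 = 29
|P_2P_3| = √((0)² + (-3)²) = √9 = 3
|P_3P_4| = √((-9)² + (-12)²) = √225 = 15
|P_4P_5| = √((3)² + (-4)²) = √25 = 5
|P_5P_6| = √((-15)² + (8)²) = √289 = 17
|P_6P_1| = √((0)² + (31)²) = √961 = 31
Perimeter = 29 + 3 + 15 + 5 + 17 + 31 = 100.

100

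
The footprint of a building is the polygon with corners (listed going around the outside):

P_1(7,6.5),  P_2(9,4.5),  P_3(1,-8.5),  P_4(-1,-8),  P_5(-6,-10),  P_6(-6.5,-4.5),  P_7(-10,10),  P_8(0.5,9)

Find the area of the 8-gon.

232.625

Cross-terms: -27, -81, -16.5, -38, -38, -110, -95, -59.75  ⇒  Σ = -465.25
Area = |Σ|/2 = 232.625.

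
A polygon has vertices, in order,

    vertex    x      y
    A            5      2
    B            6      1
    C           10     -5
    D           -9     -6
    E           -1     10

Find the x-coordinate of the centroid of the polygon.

Apply the shoelace (surveyor's) formula. First the cross-terms c_i = x_i·y_{i+1} − x_{i+1}·y_i:
  -7, -40, -105, -96, -52  ⇒  2A = -300, A = -150.
Then Σ (x_i + x_{i+1})·c_i = -70, so x̄ = -70 / (6·(-150)) = 7/90.

7/90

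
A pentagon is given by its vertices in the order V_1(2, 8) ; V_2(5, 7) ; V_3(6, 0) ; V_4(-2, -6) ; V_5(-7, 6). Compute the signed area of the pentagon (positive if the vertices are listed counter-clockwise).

Apply the shoelace formula: 2A = Σ (x_i·y_{i+1} − x_{i+1}·y_i), indices taken mod 5.
Cross-terms: -26, -42, -36, -54, -68  ⇒  Σ = -226
Signed area = Σ/2 = -113 (negative ⇒ clockwise traversal).

-113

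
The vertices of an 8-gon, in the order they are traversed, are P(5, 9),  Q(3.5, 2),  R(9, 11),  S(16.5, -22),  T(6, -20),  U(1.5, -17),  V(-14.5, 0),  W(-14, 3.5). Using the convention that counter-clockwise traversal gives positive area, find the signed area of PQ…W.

Cross-terms: -21.5, 20.5, -379.5, -198, -72, -246.5, -50.75, -143.5  ⇒  Σ = -1091.25
Signed area = Σ/2 = -545.625 (negative ⇒ clockwise traversal).

-545.625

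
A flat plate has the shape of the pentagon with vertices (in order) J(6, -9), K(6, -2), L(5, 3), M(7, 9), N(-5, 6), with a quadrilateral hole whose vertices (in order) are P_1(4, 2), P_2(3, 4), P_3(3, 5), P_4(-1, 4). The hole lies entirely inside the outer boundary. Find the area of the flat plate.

89

Outer boundary:
Apply the shoelace formula: 2A = Σ (x_i·y_{i+1} − x_{i+1}·y_i), indices taken mod 5.
Σ = (42) + (28) + (24) + (87) + (9) = 190
Area = |Σ|/2 = 95.
Hole:
Apply the shoelace formula: 2A = Σ (x_i·y_{i+1} − x_{i+1}·y_i), indices taken mod 4.
Σ = (10) + (3) + (17) + (-18) = 12
Area = |Σ|/2 = 6.
Net area = 95 − 6 = 89.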